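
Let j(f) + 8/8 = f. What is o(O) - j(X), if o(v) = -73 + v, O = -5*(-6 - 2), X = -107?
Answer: 75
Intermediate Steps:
j(f) = -1 + f
O = 40 (O = -5*(-8) = 40)
o(O) - j(X) = (-73 + 40) - (-1 - 107) = -33 - 1*(-108) = -33 + 108 = 75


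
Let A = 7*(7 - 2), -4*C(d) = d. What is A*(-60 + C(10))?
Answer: -4375/2 ≈ -2187.5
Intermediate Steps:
C(d) = -d/4
A = 35 (A = 7*5 = 35)
A*(-60 + C(10)) = 35*(-60 - ¼*10) = 35*(-60 - 5/2) = 35*(-125/2) = -4375/2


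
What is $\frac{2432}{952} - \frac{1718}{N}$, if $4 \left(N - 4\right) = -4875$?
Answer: $\frac{2294904}{578221} \approx 3.9689$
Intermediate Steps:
$N = - \frac{4859}{4}$ ($N = 4 + \frac{1}{4} \left(-4875\right) = 4 - \frac{4875}{4} = - \frac{4859}{4} \approx -1214.8$)
$\frac{2432}{952} - \frac{1718}{N} = \frac{2432}{952} - \frac{1718}{- \frac{4859}{4}} = 2432 \cdot \frac{1}{952} - - \frac{6872}{4859} = \frac{304}{119} + \frac{6872}{4859} = \frac{2294904}{578221}$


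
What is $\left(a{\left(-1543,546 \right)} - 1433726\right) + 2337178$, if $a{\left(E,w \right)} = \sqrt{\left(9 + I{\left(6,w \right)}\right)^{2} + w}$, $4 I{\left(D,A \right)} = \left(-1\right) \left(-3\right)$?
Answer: $903452 + \frac{\sqrt{10257}}{4} \approx 9.0348 \cdot 10^{5}$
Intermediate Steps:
$I{\left(D,A \right)} = \frac{3}{4}$ ($I{\left(D,A \right)} = \frac{\left(-1\right) \left(-3\right)}{4} = \frac{1}{4} \cdot 3 = \frac{3}{4}$)
$a{\left(E,w \right)} = \sqrt{\frac{1521}{16} + w}$ ($a{\left(E,w \right)} = \sqrt{\left(9 + \frac{3}{4}\right)^{2} + w} = \sqrt{\left(\frac{39}{4}\right)^{2} + w} = \sqrt{\frac{1521}{16} + w}$)
$\left(a{\left(-1543,546 \right)} - 1433726\right) + 2337178 = \left(\frac{\sqrt{1521 + 16 \cdot 546}}{4} - 1433726\right) + 2337178 = \left(\frac{\sqrt{1521 + 8736}}{4} - 1433726\right) + 2337178 = \left(\frac{\sqrt{10257}}{4} - 1433726\right) + 2337178 = \left(-1433726 + \frac{\sqrt{10257}}{4}\right) + 2337178 = 903452 + \frac{\sqrt{10257}}{4}$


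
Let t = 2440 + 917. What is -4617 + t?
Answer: -1260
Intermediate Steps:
t = 3357
-4617 + t = -4617 + 3357 = -1260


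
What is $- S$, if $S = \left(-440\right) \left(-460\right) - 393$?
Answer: $-202007$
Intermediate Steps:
$S = 202007$ ($S = 202400 - 393 = 202007$)
$- S = \left(-1\right) 202007 = -202007$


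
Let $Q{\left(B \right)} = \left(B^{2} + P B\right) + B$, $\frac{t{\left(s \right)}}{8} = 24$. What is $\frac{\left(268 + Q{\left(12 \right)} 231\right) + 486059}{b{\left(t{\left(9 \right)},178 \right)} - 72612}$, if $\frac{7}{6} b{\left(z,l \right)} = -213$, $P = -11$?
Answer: $- \frac{1147699}{169854} \approx -6.757$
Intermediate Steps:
$t{\left(s \right)} = 192$ ($t{\left(s \right)} = 8 \cdot 24 = 192$)
$b{\left(z,l \right)} = - \frac{1278}{7}$ ($b{\left(z,l \right)} = \frac{6}{7} \left(-213\right) = - \frac{1278}{7}$)
$Q{\left(B \right)} = B^{2} - 10 B$ ($Q{\left(B \right)} = \left(B^{2} - 11 B\right) + B = B^{2} - 10 B$)
$\frac{\left(268 + Q{\left(12 \right)} 231\right) + 486059}{b{\left(t{\left(9 \right)},178 \right)} - 72612} = \frac{\left(268 + 12 \left(-10 + 12\right) 231\right) + 486059}{- \frac{1278}{7} - 72612} = \frac{\left(268 + 12 \cdot 2 \cdot 231\right) + 486059}{- \frac{509562}{7}} = \left(\left(268 + 24 \cdot 231\right) + 486059\right) \left(- \frac{7}{509562}\right) = \left(\left(268 + 5544\right) + 486059\right) \left(- \frac{7}{509562}\right) = \left(5812 + 486059\right) \left(- \frac{7}{509562}\right) = 491871 \left(- \frac{7}{509562}\right) = - \frac{1147699}{169854}$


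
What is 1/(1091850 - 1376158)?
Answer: -1/284308 ≈ -3.5173e-6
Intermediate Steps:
1/(1091850 - 1376158) = 1/(-284308) = -1/284308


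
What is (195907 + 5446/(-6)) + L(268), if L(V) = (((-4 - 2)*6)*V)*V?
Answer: -7171994/3 ≈ -2.3907e+6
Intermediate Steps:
L(V) = -36*V² (L(V) = ((-6*6)*V)*V = (-36*V)*V = -36*V²)
(195907 + 5446/(-6)) + L(268) = (195907 + 5446/(-6)) - 36*268² = (195907 - ⅙*5446) - 36*71824 = (195907 - 2723/3) - 2585664 = 584998/3 - 2585664 = -7171994/3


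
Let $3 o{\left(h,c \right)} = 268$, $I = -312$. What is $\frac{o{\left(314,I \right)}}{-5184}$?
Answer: $- \frac{67}{3888} \approx -0.017233$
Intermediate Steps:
$o{\left(h,c \right)} = \frac{268}{3}$ ($o{\left(h,c \right)} = \frac{1}{3} \cdot 268 = \frac{268}{3}$)
$\frac{o{\left(314,I \right)}}{-5184} = \frac{268}{3 \left(-5184\right)} = \frac{268}{3} \left(- \frac{1}{5184}\right) = - \frac{67}{3888}$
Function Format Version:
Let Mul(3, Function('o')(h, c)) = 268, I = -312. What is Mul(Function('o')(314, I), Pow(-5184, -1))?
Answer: Rational(-67, 3888) ≈ -0.017233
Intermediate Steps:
Function('o')(h, c) = Rational(268, 3) (Function('o')(h, c) = Mul(Rational(1, 3), 268) = Rational(268, 3))
Mul(Function('o')(314, I), Pow(-5184, -1)) = Mul(Rational(268, 3), Pow(-5184, -1)) = Mul(Rational(268, 3), Rational(-1, 5184)) = Rational(-67, 3888)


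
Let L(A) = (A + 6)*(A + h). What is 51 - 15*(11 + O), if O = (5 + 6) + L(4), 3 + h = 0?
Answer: -429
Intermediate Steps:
h = -3 (h = -3 + 0 = -3)
L(A) = (-3 + A)*(6 + A) (L(A) = (A + 6)*(A - 3) = (6 + A)*(-3 + A) = (-3 + A)*(6 + A))
O = 21 (O = (5 + 6) + (-18 + 4**2 + 3*4) = 11 + (-18 + 16 + 12) = 11 + 10 = 21)
51 - 15*(11 + O) = 51 - 15*(11 + 21) = 51 - 15*32 = 51 - 480 = -429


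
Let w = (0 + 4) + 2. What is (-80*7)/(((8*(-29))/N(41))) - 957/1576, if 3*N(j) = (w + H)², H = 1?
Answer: 5322421/137112 ≈ 38.818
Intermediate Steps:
w = 6 (w = 4 + 2 = 6)
N(j) = 49/3 (N(j) = (6 + 1)²/3 = (⅓)*7² = (⅓)*49 = 49/3)
(-80*7)/(((8*(-29))/N(41))) - 957/1576 = (-80*7)/(((8*(-29))/(49/3))) - 957/1576 = -560/((-232*3/49)) - 957*1/1576 = -560/(-696/49) - 957/1576 = -560*(-49/696) - 957/1576 = 3430/87 - 957/1576 = 5322421/137112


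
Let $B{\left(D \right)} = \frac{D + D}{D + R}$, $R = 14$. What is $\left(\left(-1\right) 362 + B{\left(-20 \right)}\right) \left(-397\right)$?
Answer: $\frac{423202}{3} \approx 1.4107 \cdot 10^{5}$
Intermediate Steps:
$B{\left(D \right)} = \frac{2 D}{14 + D}$ ($B{\left(D \right)} = \frac{D + D}{D + 14} = \frac{2 D}{14 + D}$)
$\left(\left(-1\right) 362 + B{\left(-20 \right)}\right) \left(-397\right) = \left(\left(-1\right) 362 + 2 \left(-20\right) \frac{1}{14 - 20}\right) \left(-397\right) = \left(-362 + 2 \left(-20\right) \frac{1}{-6}\right) \left(-397\right) = \left(-362 + 2 \left(-20\right) \left(- \frac{1}{6}\right)\right) \left(-397\right) = \left(-362 + \frac{20}{3}\right) \left(-397\right) = \left(- \frac{1066}{3}\right) \left(-397\right) = \frac{423202}{3}$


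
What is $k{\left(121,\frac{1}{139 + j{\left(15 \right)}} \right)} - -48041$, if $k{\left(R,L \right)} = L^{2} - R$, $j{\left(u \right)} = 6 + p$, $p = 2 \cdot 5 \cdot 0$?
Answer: $\frac{1007518001}{21025} \approx 47920.0$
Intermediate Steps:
$p = 0$ ($p = 10 \cdot 0 = 0$)
$j{\left(u \right)} = 6$ ($j{\left(u \right)} = 6 + 0 = 6$)
$k{\left(121,\frac{1}{139 + j{\left(15 \right)}} \right)} - -48041 = \left(\left(\frac{1}{139 + 6}\right)^{2} - 121\right) - -48041 = \left(\left(\frac{1}{145}\right)^{2} - 121\right) + 48041 = \left(\frac{1}{21025} - 121\right) + 48041 = - \frac{2544024}{21025} + 48041 = \frac{1007518001}{21025}$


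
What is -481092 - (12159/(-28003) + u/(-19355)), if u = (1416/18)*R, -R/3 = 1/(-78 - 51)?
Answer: -33636840003081307/69917750385 ≈ -4.8109e+5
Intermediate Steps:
R = 1/43 (R = -3/(-78 - 51) = -3/(-129) = -3*(-1/129) = 1/43 ≈ 0.023256)
u = 236/129 (u = (1416/18)*(1/43) = (1416*(1/18))*(1/43) = (236/3)*(1/43) = 236/129 ≈ 1.8295)
-481092 - (12159/(-28003) + u/(-19355)) = -481092 - (12159/(-28003) + (236/129)/(-19355)) = -481092 - (12159*(-1/28003) + (236/129)*(-1/19355)) = -481092 - (-12159/28003 - 236/2496795) = -481092 - 1*(-30365139113/69917750385) = -481092 + 30365139113/69917750385 = -33636840003081307/69917750385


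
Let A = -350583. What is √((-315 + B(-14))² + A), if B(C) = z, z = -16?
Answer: I*√241022 ≈ 490.94*I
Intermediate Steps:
B(C) = -16
√((-315 + B(-14))² + A) = √((-315 - 16)² - 350583) = √((-331)² - 350583) = √(109561 - 350583) = √(-241022) = I*√241022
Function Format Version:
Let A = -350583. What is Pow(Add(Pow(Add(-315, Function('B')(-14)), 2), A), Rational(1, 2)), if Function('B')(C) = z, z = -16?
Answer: Mul(I, Pow(241022, Rational(1, 2))) ≈ Mul(490.94, I)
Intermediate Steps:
Function('B')(C) = -16
Pow(Add(Pow(Add(-315, Function('B')(-14)), 2), A), Rational(1, 2)) = Pow(Add(Pow(Add(-315, -16), 2), -350583), Rational(1, 2)) = Pow(Add(Pow(-331, 2), -350583), Rational(1, 2)) = Pow(Add(109561, -350583), Rational(1, 2)) = Pow(-241022, Rational(1, 2)) = Mul(I, Pow(241022, Rational(1, 2)))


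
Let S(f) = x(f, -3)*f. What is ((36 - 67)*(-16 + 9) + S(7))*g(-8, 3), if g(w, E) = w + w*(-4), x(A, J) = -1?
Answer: 5040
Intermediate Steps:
g(w, E) = -3*w (g(w, E) = w - 4*w = -3*w)
S(f) = -f
((36 - 67)*(-16 + 9) + S(7))*g(-8, 3) = ((36 - 67)*(-16 + 9) - 1*7)*(-3*(-8)) = (-31*(-7) - 7)*24 = (217 - 7)*24 = 210*24 = 5040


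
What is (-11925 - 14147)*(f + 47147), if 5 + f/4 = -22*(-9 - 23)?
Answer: -1302113896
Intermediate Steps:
f = 2796 (f = -20 + 4*(-22*(-9 - 23)) = -20 + 4*(-22*(-32)) = -20 + 4*704 = -20 + 2816 = 2796)
(-11925 - 14147)*(f + 47147) = (-11925 - 14147)*(2796 + 47147) = -26072*49943 = -1302113896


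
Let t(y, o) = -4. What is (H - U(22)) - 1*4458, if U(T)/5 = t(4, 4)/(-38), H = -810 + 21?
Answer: -99703/19 ≈ -5247.5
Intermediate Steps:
H = -789
U(T) = 10/19 (U(T) = 5*(-4/(-38)) = 5*(-4*(-1/38)) = 5*(2/19) = 10/19)
(H - U(22)) - 1*4458 = (-789 - 1*10/19) - 1*4458 = (-789 - 10/19) - 4458 = -15001/19 - 4458 = -99703/19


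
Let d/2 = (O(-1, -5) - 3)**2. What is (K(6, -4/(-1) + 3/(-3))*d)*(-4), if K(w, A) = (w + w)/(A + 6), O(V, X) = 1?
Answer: -128/3 ≈ -42.667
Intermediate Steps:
d = 8 (d = 2*(1 - 3)**2 = 2*(-2)**2 = 2*4 = 8)
K(w, A) = 2*w/(6 + A) (K(w, A) = (2*w)/(6 + A) = 2*w/(6 + A))
(K(6, -4/(-1) + 3/(-3))*d)*(-4) = ((2*6/(6 + (-4/(-1) + 3/(-3))))*8)*(-4) = ((2*6/(6 + (-4*(-1) + 3*(-1/3))))*8)*(-4) = ((2*6/(6 + (4 - 1)))*8)*(-4) = ((2*6/(6 + 3))*8)*(-4) = ((2*6/9)*8)*(-4) = ((2*6*(1/9))*8)*(-4) = ((4/3)*8)*(-4) = (32/3)*(-4) = -128/3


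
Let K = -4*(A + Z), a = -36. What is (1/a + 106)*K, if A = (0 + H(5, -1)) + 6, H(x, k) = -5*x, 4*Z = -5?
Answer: 34335/4 ≈ 8583.8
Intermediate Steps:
Z = -5/4 (Z = (¼)*(-5) = -5/4 ≈ -1.2500)
A = -19 (A = (0 - 5*5) + 6 = (0 - 25) + 6 = -25 + 6 = -19)
K = 81 (K = -4*(-19 - 5/4) = -4*(-81/4) = 81)
(1/a + 106)*K = (1/(-36) + 106)*81 = (-1/36 + 106)*81 = (3815/36)*81 = 34335/4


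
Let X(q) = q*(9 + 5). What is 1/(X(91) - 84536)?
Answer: -1/83262 ≈ -1.2010e-5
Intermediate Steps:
X(q) = 14*q (X(q) = q*14 = 14*q)
1/(X(91) - 84536) = 1/(14*91 - 84536) = 1/(1274 - 84536) = 1/(-83262) = -1/83262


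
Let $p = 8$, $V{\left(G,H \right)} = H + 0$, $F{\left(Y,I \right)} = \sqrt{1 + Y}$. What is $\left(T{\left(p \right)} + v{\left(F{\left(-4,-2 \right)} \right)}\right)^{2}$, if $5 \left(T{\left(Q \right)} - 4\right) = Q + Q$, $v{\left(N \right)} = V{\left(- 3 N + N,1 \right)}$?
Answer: $\frac{1681}{25} \approx 67.24$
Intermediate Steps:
$V{\left(G,H \right)} = H$
$v{\left(N \right)} = 1$
$T{\left(Q \right)} = 4 + \frac{2 Q}{5}$ ($T{\left(Q \right)} = 4 + \frac{Q + Q}{5} = 4 + \frac{2 Q}{5}$)
$\left(T{\left(p \right)} + v{\left(F{\left(-4,-2 \right)} \right)}\right)^{2} = \left(\left(4 + \frac{2}{5} \cdot 8\right) + 1\right)^{2} = \left(\left(4 + \frac{16}{5}\right) + 1\right)^{2} = \left(\frac{36}{5} + 1\right)^{2} = \left(\frac{41}{5}\right)^{2} = \frac{1681}{25}$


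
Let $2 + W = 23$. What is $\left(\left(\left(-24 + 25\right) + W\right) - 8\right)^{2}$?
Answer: $196$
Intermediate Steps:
$W = 21$ ($W = -2 + 23 = 21$)
$\left(\left(\left(-24 + 25\right) + W\right) - 8\right)^{2} = \left(\left(\left(-24 + 25\right) + 21\right) - 8\right)^{2} = \left(\left(1 + 21\right) - 8\right)^{2} = \left(22 - 8\right)^{2} = 14^{2} = 196$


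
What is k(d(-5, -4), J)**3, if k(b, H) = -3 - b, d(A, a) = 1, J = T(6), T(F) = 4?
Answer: -64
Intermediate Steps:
J = 4
k(d(-5, -4), J)**3 = (-3 - 1*1)**3 = (-3 - 1)**3 = (-4)**3 = -64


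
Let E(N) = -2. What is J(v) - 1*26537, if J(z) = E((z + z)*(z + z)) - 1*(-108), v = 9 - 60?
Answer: -26431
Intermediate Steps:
v = -51
J(z) = 106 (J(z) = -2 - 1*(-108) = -2 + 108 = 106)
J(v) - 1*26537 = 106 - 1*26537 = 106 - 26537 = -26431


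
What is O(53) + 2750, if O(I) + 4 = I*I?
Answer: 5555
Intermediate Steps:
O(I) = -4 + I² (O(I) = -4 + I*I = -4 + I²)
O(53) + 2750 = (-4 + 53²) + 2750 = (-4 + 2809) + 2750 = 2805 + 2750 = 5555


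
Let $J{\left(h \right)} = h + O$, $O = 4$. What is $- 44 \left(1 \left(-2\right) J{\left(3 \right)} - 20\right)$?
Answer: $1496$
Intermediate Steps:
$J{\left(h \right)} = 4 + h$ ($J{\left(h \right)} = h + 4 = 4 + h$)
$- 44 \left(1 \left(-2\right) J{\left(3 \right)} - 20\right) = - 44 \left(1 \left(-2\right) \left(4 + 3\right) - 20\right) = - 44 \left(\left(-2\right) 7 - 20\right) = - 44 \left(-14 - 20\right) = \left(-44\right) \left(-34\right) = 1496$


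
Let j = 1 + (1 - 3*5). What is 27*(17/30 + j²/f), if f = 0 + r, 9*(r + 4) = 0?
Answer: -22509/20 ≈ -1125.4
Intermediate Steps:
r = -4 (r = -4 + (⅑)*0 = -4 + 0 = -4)
j = -13 (j = 1 + (1 - 15) = 1 - 14 = -13)
f = -4 (f = 0 - 4 = -4)
27*(17/30 + j²/f) = 27*(17/30 + (-13)²/(-4)) = 27*(17*(1/30) + 169*(-¼)) = 27*(17/30 - 169/4) = 27*(-2501/60) = -22509/20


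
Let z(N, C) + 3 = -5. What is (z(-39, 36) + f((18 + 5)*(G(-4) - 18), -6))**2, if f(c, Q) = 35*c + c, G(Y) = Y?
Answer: 332114176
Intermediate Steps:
f(c, Q) = 36*c
z(N, C) = -8 (z(N, C) = -3 - 5 = -8)
(z(-39, 36) + f((18 + 5)*(G(-4) - 18), -6))**2 = (-8 + 36*((18 + 5)*(-4 - 18)))**2 = (-8 + 36*(23*(-22)))**2 = (-8 + 36*(-506))**2 = (-8 - 18216)**2 = (-18224)**2 = 332114176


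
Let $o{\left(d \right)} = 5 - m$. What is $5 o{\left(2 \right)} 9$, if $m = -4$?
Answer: $405$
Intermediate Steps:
$o{\left(d \right)} = 9$ ($o{\left(d \right)} = 5 - -4 = 5 + 4 = 9$)
$5 o{\left(2 \right)} 9 = 5 \cdot 9 \cdot 9 = 45 \cdot 9 = 405$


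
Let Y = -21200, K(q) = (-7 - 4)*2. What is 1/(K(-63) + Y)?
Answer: -1/21222 ≈ -4.7121e-5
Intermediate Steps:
K(q) = -22 (K(q) = -11*2 = -22)
1/(K(-63) + Y) = 1/(-22 - 21200) = 1/(-21222) = -1/21222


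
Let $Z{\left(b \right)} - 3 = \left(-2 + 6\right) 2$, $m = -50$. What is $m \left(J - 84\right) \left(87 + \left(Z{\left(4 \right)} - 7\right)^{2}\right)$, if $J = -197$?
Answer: $1447150$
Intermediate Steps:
$Z{\left(b \right)} = 11$ ($Z{\left(b \right)} = 3 + \left(-2 + 6\right) 2 = 3 + 4 \cdot 2 = 3 + 8 = 11$)
$m \left(J - 84\right) \left(87 + \left(Z{\left(4 \right)} - 7\right)^{2}\right) = - 50 \left(-197 - 84\right) \left(87 + \left(11 - 7\right)^{2}\right) = - 50 \left(- 281 \left(87 + 4^{2}\right)\right) = - 50 \left(- 281 \left(87 + 16\right)\right) = - 50 \left(\left(-281\right) 103\right) = \left(-50\right) \left(-28943\right) = 1447150$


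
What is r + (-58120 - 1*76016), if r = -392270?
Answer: -526406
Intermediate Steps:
r + (-58120 - 1*76016) = -392270 + (-58120 - 1*76016) = -392270 + (-58120 - 76016) = -392270 - 134136 = -526406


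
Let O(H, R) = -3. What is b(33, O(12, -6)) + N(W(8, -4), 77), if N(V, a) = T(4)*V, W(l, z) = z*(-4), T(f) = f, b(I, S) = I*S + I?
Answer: -2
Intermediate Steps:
b(I, S) = I + I*S
W(l, z) = -4*z
N(V, a) = 4*V
b(33, O(12, -6)) + N(W(8, -4), 77) = 33*(1 - 3) + 4*(-4*(-4)) = 33*(-2) + 4*16 = -66 + 64 = -2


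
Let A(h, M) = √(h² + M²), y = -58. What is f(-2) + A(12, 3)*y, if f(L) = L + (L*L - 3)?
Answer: -1 - 174*√17 ≈ -718.42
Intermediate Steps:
f(L) = -3 + L + L² (f(L) = L + (L² - 3) = L + (-3 + L²) = -3 + L + L²)
A(h, M) = √(M² + h²)
f(-2) + A(12, 3)*y = (-3 - 2 + (-2)²) + √(3² + 12²)*(-58) = (-3 - 2 + 4) + √(9 + 144)*(-58) = -1 + √153*(-58) = -1 + (3*√17)*(-58) = -1 - 174*√17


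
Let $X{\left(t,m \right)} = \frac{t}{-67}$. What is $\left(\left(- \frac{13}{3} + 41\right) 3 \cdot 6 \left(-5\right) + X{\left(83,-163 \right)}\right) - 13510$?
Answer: $- \frac{1126353}{67} \approx -16811.0$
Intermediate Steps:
$X{\left(t,m \right)} = - \frac{t}{67}$ ($X{\left(t,m \right)} = t \left(- \frac{1}{67}\right) = - \frac{t}{67}$)
$\left(\left(- \frac{13}{3} + 41\right) 3 \cdot 6 \left(-5\right) + X{\left(83,-163 \right)}\right) - 13510 = \left(\left(- \frac{13}{3} + 41\right) 3 \cdot 6 \left(-5\right) - \frac{83}{67}\right) - 13510 = \left(\left(\left(-13\right) \frac{1}{3} + 41\right) 18 \left(-5\right) - \frac{83}{67}\right) - 13510 = \left(\left(- \frac{13}{3} + 41\right) \left(-90\right) - \frac{83}{67}\right) - 13510 = \left(\frac{110}{3} \left(-90\right) - \frac{83}{67}\right) - 13510 = \left(-3300 - \frac{83}{67}\right) - 13510 = - \frac{221183}{67} - 13510 = - \frac{1126353}{67}$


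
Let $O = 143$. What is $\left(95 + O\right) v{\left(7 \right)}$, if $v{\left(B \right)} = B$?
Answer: $1666$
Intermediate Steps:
$\left(95 + O\right) v{\left(7 \right)} = \left(95 + 143\right) 7 = 238 \cdot 7 = 1666$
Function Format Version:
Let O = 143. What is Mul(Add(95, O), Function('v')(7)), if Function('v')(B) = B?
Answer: 1666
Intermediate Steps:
Mul(Add(95, O), Function('v')(7)) = Mul(Add(95, 143), 7) = Mul(238, 7) = 1666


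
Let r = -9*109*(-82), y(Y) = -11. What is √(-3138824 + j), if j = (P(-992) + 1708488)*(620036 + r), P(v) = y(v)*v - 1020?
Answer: 4*√75230265426 ≈ 1.0971e+6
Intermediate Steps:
r = 80442 (r = -981*(-82) = 80442)
P(v) = -1020 - 11*v (P(v) = -11*v - 1020 = -1020 - 11*v)
j = 1203687385640 (j = ((-1020 - 11*(-992)) + 1708488)*(620036 + 80442) = ((-1020 + 10912) + 1708488)*700478 = (9892 + 1708488)*700478 = 1718380*700478 = 1203687385640)
√(-3138824 + j) = √(-3138824 + 1203687385640) = √1203684246816 = 4*√75230265426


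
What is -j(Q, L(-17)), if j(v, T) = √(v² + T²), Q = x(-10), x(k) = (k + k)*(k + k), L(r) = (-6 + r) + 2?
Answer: -√160441 ≈ -400.55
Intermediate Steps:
L(r) = -4 + r
x(k) = 4*k² (x(k) = (2*k)*(2*k) = 4*k²)
Q = 400 (Q = 4*(-10)² = 4*100 = 400)
j(v, T) = √(T² + v²)
-j(Q, L(-17)) = -√((-4 - 17)² + 400²) = -√((-21)² + 160000) = -√(441 + 160000) = -√160441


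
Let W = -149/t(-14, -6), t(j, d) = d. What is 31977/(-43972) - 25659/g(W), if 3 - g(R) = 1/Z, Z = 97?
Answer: -54726097743/6375940 ≈ -8583.2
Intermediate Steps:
W = 149/6 (W = -149/(-6) = -149*(-⅙) = 149/6 ≈ 24.833)
g(R) = 290/97 (g(R) = 3 - 1/97 = 290/97)
31977/(-43972) - 25659/g(W) = 31977/(-43972) - 25659/290/97 = 31977*(-1/43972) - 25659*97/290 = -31977/43972 - 2488923/290 = -54726097743/6375940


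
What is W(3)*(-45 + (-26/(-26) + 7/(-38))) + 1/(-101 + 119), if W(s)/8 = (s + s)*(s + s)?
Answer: -4351949/342 ≈ -12725.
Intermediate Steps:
W(s) = 32*s**2 (W(s) = 8*((s + s)*(s + s)) = 8*((2*s)*(2*s)) = 8*(4*s**2) = 32*s**2)
W(3)*(-45 + (-26/(-26) + 7/(-38))) + 1/(-101 + 119) = (32*3**2)*(-45 + (-26/(-26) + 7/(-38))) + 1/(-101 + 119) = (32*9)*(-45 + (-26*(-1/26) + 7*(-1/38))) + 1/18 = 288*(-45 + (1 - 7/38)) + 1/18 = 288*(-45 + 31/38) + 1/18 = 288*(-1679/38) + 1/18 = -241776/19 + 1/18 = -4351949/342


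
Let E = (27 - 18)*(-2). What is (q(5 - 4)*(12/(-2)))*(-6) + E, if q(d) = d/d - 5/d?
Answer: -162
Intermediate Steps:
q(d) = 1 - 5/d
E = -18 (E = 9*(-2) = -18)
(q(5 - 4)*(12/(-2)))*(-6) + E = (((-5 + (5 - 4))/(5 - 4))*(12/(-2)))*(-6) - 18 = (((-5 + 1)/1)*(12*(-1/2)))*(-6) - 18 = ((1*(-4))*(-6))*(-6) - 18 = -4*(-6)*(-6) - 18 = 24*(-6) - 18 = -144 - 18 = -162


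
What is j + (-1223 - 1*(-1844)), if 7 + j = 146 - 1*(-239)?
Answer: 999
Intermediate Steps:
j = 378 (j = -7 + (146 - 1*(-239)) = -7 + (146 + 239) = -7 + 385 = 378)
j + (-1223 - 1*(-1844)) = 378 + (-1223 - 1*(-1844)) = 378 + (-1223 + 1844) = 378 + 621 = 999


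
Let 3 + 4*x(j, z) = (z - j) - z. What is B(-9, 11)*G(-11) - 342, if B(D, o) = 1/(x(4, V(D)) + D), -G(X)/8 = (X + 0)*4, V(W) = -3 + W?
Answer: -16114/43 ≈ -374.74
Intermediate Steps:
G(X) = -32*X (G(X) = -8*(X + 0)*4 = -8*X*4 = -32*X)
x(j, z) = -¾ - j/4 (x(j, z) = -¾ + ((z - j) - z)/4 = -¾ + (-j)/4 = -¾ - j/4)
B(D, o) = 1/(-7/4 + D) (B(D, o) = 1/((-¾ - ¼*4) + D) = 1/((-¾ - 1) + D) = 1/(-7/4 + D))
B(-9, 11)*G(-11) - 342 = (4/(-7 + 4*(-9)))*(-32*(-11)) - 342 = (4/(-7 - 36))*352 - 342 = (4/(-43))*352 - 342 = (4*(-1/43))*352 - 342 = -4/43*352 - 342 = -1408/43 - 342 = -16114/43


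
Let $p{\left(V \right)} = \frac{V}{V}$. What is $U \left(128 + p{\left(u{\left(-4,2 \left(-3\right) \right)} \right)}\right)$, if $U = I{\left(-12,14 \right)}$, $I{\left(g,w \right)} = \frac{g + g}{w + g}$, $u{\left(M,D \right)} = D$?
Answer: $-1548$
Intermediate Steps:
$p{\left(V \right)} = 1$
$I{\left(g,w \right)} = \frac{2 g}{g + w}$
$U = -12$ ($U = 2 \left(-12\right) \frac{1}{-12 + 14} = 2 \left(-12\right) \frac{1}{2} = -12$)
$U \left(128 + p{\left(u{\left(-4,2 \left(-3\right) \right)} \right)}\right) = - 12 \left(128 + 1\right) = \left(-12\right) 129 = -1548$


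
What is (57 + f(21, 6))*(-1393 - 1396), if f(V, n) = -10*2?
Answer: -103193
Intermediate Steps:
f(V, n) = -20
(57 + f(21, 6))*(-1393 - 1396) = (57 - 20)*(-1393 - 1396) = 37*(-2789) = -103193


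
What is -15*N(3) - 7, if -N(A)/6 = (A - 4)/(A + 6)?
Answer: -17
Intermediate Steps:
N(A) = -6*(-4 + A)/(6 + A) (N(A) = -6*(A - 4)/(A + 6) = -6*(-4 + A)/(6 + A))
-15*N(3) - 7 = -90*(4 - 1*3)/(6 + 3) - 7 = -90*(4 - 3)/9 - 7 = -90/9 - 7 = -15*2/3 - 7 = -10 - 7 = -17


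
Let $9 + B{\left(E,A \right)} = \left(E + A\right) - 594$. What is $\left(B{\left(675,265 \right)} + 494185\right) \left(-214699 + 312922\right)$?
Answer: $48573434406$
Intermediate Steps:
$B{\left(E,A \right)} = -603 + A + E$ ($B{\left(E,A \right)} = -9 - \left(594 - A - E\right) = -9 + \left(-594 + A + E\right) = -603 + A + E$)
$\left(B{\left(675,265 \right)} + 494185\right) \left(-214699 + 312922\right) = \left(\left(-603 + 265 + 675\right) + 494185\right) \left(-214699 + 312922\right) = \left(337 + 494185\right) 98223 = 494522 \cdot 98223 = 48573434406$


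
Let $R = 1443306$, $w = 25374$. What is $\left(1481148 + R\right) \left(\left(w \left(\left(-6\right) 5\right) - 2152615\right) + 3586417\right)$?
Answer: $1966935120228$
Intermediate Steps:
$\left(1481148 + R\right) \left(\left(w \left(\left(-6\right) 5\right) - 2152615\right) + 3586417\right) = \left(1481148 + 1443306\right) \left(\left(25374 \left(\left(-6\right) 5\right) - 2152615\right) + 3586417\right) = 2924454 \left(\left(25374 \left(-30\right) - 2152615\right) + 3586417\right) = 2924454 \left(\left(-761220 - 2152615\right) + 3586417\right) = 2924454 \left(-2913835 + 3586417\right) = 2924454 \cdot 672582 = 1966935120228$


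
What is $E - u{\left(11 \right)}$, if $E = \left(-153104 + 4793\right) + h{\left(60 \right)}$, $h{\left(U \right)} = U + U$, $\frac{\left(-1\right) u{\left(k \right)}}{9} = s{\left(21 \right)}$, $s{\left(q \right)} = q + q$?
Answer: $-147813$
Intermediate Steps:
$s{\left(q \right)} = 2 q$
$u{\left(k \right)} = -378$ ($u{\left(k \right)} = - 9 \cdot 2 \cdot 21 = \left(-9\right) 42 = -378$)
$h{\left(U \right)} = 2 U$
$E = -148191$ ($E = \left(-153104 + 4793\right) + 2 \cdot 60 = -148311 + 120 = -148191$)
$E - u{\left(11 \right)} = -148191 - -378 = -148191 + 378 = -147813$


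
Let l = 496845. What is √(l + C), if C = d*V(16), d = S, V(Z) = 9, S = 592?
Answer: 3*√55797 ≈ 708.64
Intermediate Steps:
d = 592
C = 5328 (C = 592*9 = 5328)
√(l + C) = √(496845 + 5328) = √502173 = 3*√55797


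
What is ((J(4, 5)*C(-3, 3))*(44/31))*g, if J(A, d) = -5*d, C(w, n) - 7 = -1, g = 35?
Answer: -231000/31 ≈ -7451.6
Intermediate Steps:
C(w, n) = 6 (C(w, n) = 7 - 1 = 6)
((J(4, 5)*C(-3, 3))*(44/31))*g = ((-5*5*6)*(44/31))*35 = ((-25*6)*(44*(1/31)))*35 = -150*44/31*35 = -6600/31*35 = -231000/31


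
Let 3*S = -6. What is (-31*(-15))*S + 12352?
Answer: 11422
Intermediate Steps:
S = -2 (S = (1/3)*(-6) = -2)
(-31*(-15))*S + 12352 = -31*(-15)*(-2) + 12352 = 465*(-2) + 12352 = -930 + 12352 = 11422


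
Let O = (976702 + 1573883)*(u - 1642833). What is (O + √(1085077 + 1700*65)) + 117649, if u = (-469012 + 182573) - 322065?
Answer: -5742226264496 + √1195577 ≈ -5.7422e+12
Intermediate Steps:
u = -608504 (u = -286439 - 322065 = -608504)
O = -5742226382145 (O = (976702 + 1573883)*(-608504 - 1642833) = 2550585*(-2251337) = -5742226382145)
(O + √(1085077 + 1700*65)) + 117649 = (-5742226382145 + √(1085077 + 1700*65)) + 117649 = (-5742226382145 + √(1085077 + 110500)) + 117649 = (-5742226382145 + √1195577) + 117649 = -5742226264496 + √1195577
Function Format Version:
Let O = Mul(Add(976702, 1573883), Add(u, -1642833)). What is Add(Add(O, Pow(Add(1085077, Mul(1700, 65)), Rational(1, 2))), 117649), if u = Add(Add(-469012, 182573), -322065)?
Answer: Add(-5742226264496, Pow(1195577, Rational(1, 2))) ≈ -5.7422e+12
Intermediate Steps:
u = -608504 (u = Add(-286439, -322065) = -608504)
O = -5742226382145 (O = Mul(Add(976702, 1573883), Add(-608504, -1642833)) = Mul(2550585, -2251337) = -5742226382145)
Add(Add(O, Pow(Add(1085077, Mul(1700, 65)), Rational(1, 2))), 117649) = Add(Add(-5742226382145, Pow(Add(1085077, Mul(1700, 65)), Rational(1, 2))), 117649) = Add(Add(-5742226382145, Pow(Add(1085077, 110500), Rational(1, 2))), 117649) = Add(Add(-5742226382145, Pow(1195577, Rational(1, 2))), 117649) = Add(-5742226264496, Pow(1195577, Rational(1, 2)))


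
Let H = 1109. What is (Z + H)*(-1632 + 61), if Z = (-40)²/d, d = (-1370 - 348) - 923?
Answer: -4598739599/2641 ≈ -1.7413e+6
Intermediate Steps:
d = -2641 (d = -1718 - 923 = -2641)
Z = -1600/2641 (Z = (-40)²/(-2641) = 1600*(-1/2641) = -1600/2641 ≈ -0.60583)
(Z + H)*(-1632 + 61) = (-1600/2641 + 1109)*(-1632 + 61) = (2927269/2641)*(-1571) = -4598739599/2641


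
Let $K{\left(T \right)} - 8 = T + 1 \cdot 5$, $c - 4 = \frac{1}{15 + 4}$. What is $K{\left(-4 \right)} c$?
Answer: $\frac{693}{19} \approx 36.474$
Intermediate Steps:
$c = \frac{77}{19}$ ($c = 4 + \frac{1}{15 + 4} = 4 + \frac{1}{19} = \frac{77}{19} \approx 4.0526$)
$K{\left(T \right)} = 13 + T$ ($K{\left(T \right)} = 8 + \left(T + 1 \cdot 5\right) = 8 + \left(T + 5\right) = 8 + \left(5 + T\right) = 13 + T$)
$K{\left(-4 \right)} c = \left(13 - 4\right) \frac{77}{19} = 9 \cdot \frac{77}{19} = \frac{693}{19}$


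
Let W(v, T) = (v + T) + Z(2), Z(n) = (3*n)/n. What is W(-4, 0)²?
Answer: 1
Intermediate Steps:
Z(n) = 3
W(v, T) = 3 + T + v (W(v, T) = (v + T) + 3 = (T + v) + 3 = 3 + T + v)
W(-4, 0)² = (3 + 0 - 4)² = (-1)² = 1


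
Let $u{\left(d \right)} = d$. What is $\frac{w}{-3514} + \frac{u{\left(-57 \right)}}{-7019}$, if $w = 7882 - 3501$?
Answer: $- \frac{30549941}{24664766} \approx -1.2386$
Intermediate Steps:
$w = 4381$
$\frac{w}{-3514} + \frac{u{\left(-57 \right)}}{-7019} = \frac{4381}{-3514} - \frac{57}{-7019} = 4381 \left(- \frac{1}{3514}\right) - - \frac{57}{7019} = - \frac{4381}{3514} + \frac{57}{7019} = - \frac{30549941}{24664766}$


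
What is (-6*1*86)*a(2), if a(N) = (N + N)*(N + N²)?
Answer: -12384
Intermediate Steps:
a(N) = 2*N*(N + N²) (a(N) = (2*N)*(N + N²) = 2*N*(N + N²))
(-6*1*86)*a(2) = (-6*1*86)*(2*2²*(1 + 2)) = (-6*86)*(2*4*3) = -516*24 = -12384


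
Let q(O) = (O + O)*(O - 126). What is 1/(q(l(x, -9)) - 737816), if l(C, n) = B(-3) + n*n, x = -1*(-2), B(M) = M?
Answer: -1/745304 ≈ -1.3417e-6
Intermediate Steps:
x = 2
l(C, n) = -3 + n² (l(C, n) = -3 + n*n = -3 + n²)
q(O) = 2*O*(-126 + O) (q(O) = (2*O)*(-126 + O) = 2*O*(-126 + O))
1/(q(l(x, -9)) - 737816) = 1/(2*(-3 + (-9)²)*(-126 + (-3 + (-9)²)) - 737816) = 1/(2*(-3 + 81)*(-126 + (-3 + 81)) - 737816) = 1/(2*78*(-126 + 78) - 737816) = 1/(2*78*(-48) - 737816) = 1/(-7488 - 737816) = 1/(-745304) = -1/745304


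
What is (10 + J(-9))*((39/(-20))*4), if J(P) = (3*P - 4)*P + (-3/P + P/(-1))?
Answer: -2327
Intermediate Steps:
J(P) = -P - 3/P + P*(-4 + 3*P) (J(P) = (-4 + 3*P)*P + (-3/P + P*(-1)) = P*(-4 + 3*P) + (-3/P - P) = P*(-4 + 3*P) + (-P - 3/P) = -P - 3/P + P*(-4 + 3*P))
(10 + J(-9))*((39/(-20))*4) = (10 + (-3 + (-9)**2*(-5 + 3*(-9)))/(-9))*((39/(-20))*4) = (10 - (-3 + 81*(-5 - 27))/9)*((39*(-1/20))*4) = (10 - (-3 + 81*(-32))/9)*(-39/20*4) = (10 - (-3 - 2592)/9)*(-39/5) = (10 - 1/9*(-2595))*(-39/5) = (10 + 865/3)*(-39/5) = (895/3)*(-39/5) = -2327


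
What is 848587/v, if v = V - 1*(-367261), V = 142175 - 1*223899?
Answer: 848587/285537 ≈ 2.9719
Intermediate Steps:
V = -81724 (V = 142175 - 223899 = -81724)
v = 285537 (v = -81724 - 1*(-367261) = -81724 + 367261 = 285537)
848587/v = 848587/285537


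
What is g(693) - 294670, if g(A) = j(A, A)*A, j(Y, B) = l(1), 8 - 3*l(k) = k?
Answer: -293053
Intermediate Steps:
l(k) = 8/3 - k/3
j(Y, B) = 7/3 (j(Y, B) = 8/3 - ⅓*1 = 8/3 - ⅓ = 7/3)
g(A) = 7*A/3
g(693) - 294670 = (7/3)*693 - 294670 = 1617 - 294670 = -293053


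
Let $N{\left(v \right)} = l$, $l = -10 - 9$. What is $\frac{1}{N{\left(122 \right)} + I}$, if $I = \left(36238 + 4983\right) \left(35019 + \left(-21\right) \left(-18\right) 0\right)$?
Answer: $\frac{1}{1443518180} \approx 6.9275 \cdot 10^{-10}$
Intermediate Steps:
$l = -19$
$N{\left(v \right)} = -19$
$I = 1443518199$ ($I = 41221 \left(35019 + 378 \cdot 0\right) = 41221 \left(35019 + 0\right) = 41221 \cdot 35019 = 1443518199$)
$\frac{1}{N{\left(122 \right)} + I} = \frac{1}{-19 + 1443518199} = \frac{1}{1443518180}$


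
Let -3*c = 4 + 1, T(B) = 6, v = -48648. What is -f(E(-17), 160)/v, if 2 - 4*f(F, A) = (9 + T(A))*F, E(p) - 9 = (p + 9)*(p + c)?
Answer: -791/64864 ≈ -0.012195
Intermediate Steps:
c = -5/3 (c = -(4 + 1)/3 = -1/3*5 = -5/3 ≈ -1.6667)
E(p) = 9 + (9 + p)*(-5/3 + p) (E(p) = 9 + (p + 9)*(p - 5/3) = 9 + (9 + p)*(-5/3 + p))
f(F, A) = 1/2 - 15*F/4 (f(F, A) = 1/2 - (9 + 6)*F/4 = 1/2 - 15*F/4)
-f(E(-17), 160)/v = -(1/2 - 15*(-6 + (-17)**2 + (22/3)*(-17))/4)/(-48648) = -(1/2 - 15*(-6 + 289 - 374/3)/4)*(-1)/48648 = -(1/2 - 15/4*475/3)*(-1)/48648 = -(1/2 - 2375/4)*(-1)/48648 = -(-2373)*(-1)/(4*48648) = -1*791/64864 = -791/64864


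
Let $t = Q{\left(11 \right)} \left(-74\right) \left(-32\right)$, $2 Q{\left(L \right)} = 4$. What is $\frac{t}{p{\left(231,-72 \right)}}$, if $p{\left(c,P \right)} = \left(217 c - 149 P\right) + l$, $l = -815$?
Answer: $\frac{592}{7505} \approx 0.078881$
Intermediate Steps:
$p{\left(c,P \right)} = -815 - 149 P + 217 c$ ($p{\left(c,P \right)} = \left(217 c - 149 P\right) - 815 = \left(- 149 P + 217 c\right) - 815 = -815 - 149 P + 217 c$)
$Q{\left(L \right)} = 2$ ($Q{\left(L \right)} = \frac{1}{2} \cdot 4 = 2$)
$t = 4736$ ($t = 2 \left(-74\right) \left(-32\right) = \left(-148\right) \left(-32\right) = 4736$)
$\frac{t}{p{\left(231,-72 \right)}} = \frac{4736}{-815 - -10728 + 217 \cdot 231} = \frac{4736}{-815 + 10728 + 50127} = \frac{4736}{60040} = 4736 \cdot \frac{1}{60040} = \frac{592}{7505}$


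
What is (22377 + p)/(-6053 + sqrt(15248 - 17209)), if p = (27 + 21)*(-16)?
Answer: -43599759/12213590 - 7203*I*sqrt(1961)/12213590 ≈ -3.5698 - 0.026116*I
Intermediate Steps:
p = -768 (p = 48*(-16) = -768)
(22377 + p)/(-6053 + sqrt(15248 - 17209)) = (22377 - 768)/(-6053 + sqrt(15248 - 17209)) = 21609/(-6053 + sqrt(-1961)) = 21609/(-6053 + I*sqrt(1961))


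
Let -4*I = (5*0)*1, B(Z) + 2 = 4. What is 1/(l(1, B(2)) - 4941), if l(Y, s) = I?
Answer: -1/4941 ≈ -0.00020239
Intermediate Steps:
B(Z) = 2 (B(Z) = -2 + 4 = 2)
I = 0 (I = -5*0/4 = -0 = -¼*0 = 0)
l(Y, s) = 0
1/(l(1, B(2)) - 4941) = 1/(0 - 4941) = 1/(-4941) = -1/4941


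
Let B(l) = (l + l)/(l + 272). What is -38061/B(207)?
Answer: -2025691/46 ≈ -44037.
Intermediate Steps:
B(l) = 2*l/(272 + l) (B(l) = (2*l)/(272 + l) = 2*l/(272 + l))
-38061/B(207) = -38061/(2*207/(272 + 207)) = -38061/(2*207/479) = -38061/(2*207*(1/479)) = -38061/414/479 = -38061*479/414 = -2025691/46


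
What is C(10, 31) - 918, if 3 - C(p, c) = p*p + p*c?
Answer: -1325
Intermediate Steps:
C(p, c) = 3 - p**2 - c*p (C(p, c) = 3 - (p*p + p*c) = 3 - (p**2 + c*p) = 3 + (-p**2 - c*p) = 3 - p**2 - c*p)
C(10, 31) - 918 = (3 - 1*10**2 - 1*31*10) - 918 = (3 - 1*100 - 310) - 918 = (3 - 100 - 310) - 918 = -407 - 918 = -1325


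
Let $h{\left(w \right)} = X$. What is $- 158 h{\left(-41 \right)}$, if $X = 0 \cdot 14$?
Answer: $0$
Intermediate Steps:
$X = 0$
$h{\left(w \right)} = 0$
$- 158 h{\left(-41 \right)} = \left(-158\right) 0 = 0$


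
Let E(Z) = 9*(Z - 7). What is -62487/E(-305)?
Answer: 6943/312 ≈ 22.253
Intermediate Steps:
E(Z) = -63 + 9*Z (E(Z) = 9*(-7 + Z) = -63 + 9*Z)
-62487/E(-305) = -62487/(-63 + 9*(-305)) = -62487/(-63 - 2745) = -62487/(-2808) = -62487*(-1/2808) = 6943/312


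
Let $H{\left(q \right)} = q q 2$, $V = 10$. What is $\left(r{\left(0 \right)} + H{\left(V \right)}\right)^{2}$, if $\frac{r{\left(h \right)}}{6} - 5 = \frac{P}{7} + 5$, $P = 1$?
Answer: $\frac{3334276}{49} \approx 68047.0$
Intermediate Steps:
$H{\left(q \right)} = 2 q^{2}$ ($H{\left(q \right)} = q^{2} \cdot 2 = 2 q^{2}$)
$r{\left(h \right)} = \frac{426}{7}$ ($r{\left(h \right)} = 30 + 6 \left(1 \cdot \frac{1}{7} + 5\right) = 30 + 6 \left(\frac{1}{7} + 5\right) = 30 + 6 \cdot \frac{36}{7} = 30 + \frac{216}{7} = \frac{426}{7}$)
$\left(r{\left(0 \right)} + H{\left(V \right)}\right)^{2} = \left(\frac{426}{7} + 2 \cdot 10^{2}\right)^{2} = \left(\frac{426}{7} + 2 \cdot 100\right)^{2} = \left(\frac{426}{7} + 200\right)^{2} = \left(\frac{1826}{7}\right)^{2} = \frac{3334276}{49}$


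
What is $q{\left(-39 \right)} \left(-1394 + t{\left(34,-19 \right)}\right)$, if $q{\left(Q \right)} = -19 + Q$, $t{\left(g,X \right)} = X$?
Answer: $81954$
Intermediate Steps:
$q{\left(-39 \right)} \left(-1394 + t{\left(34,-19 \right)}\right) = \left(-19 - 39\right) \left(-1394 - 19\right) = \left(-58\right) \left(-1413\right) = 81954$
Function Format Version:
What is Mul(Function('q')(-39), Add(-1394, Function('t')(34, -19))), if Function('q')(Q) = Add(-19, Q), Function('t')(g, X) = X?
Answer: 81954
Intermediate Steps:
Mul(Function('q')(-39), Add(-1394, Function('t')(34, -19))) = Mul(Add(-19, -39), Add(-1394, -19)) = Mul(-58, -1413) = 81954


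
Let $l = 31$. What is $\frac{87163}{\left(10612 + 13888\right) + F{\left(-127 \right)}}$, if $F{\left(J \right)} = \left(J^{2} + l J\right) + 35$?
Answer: $\frac{87163}{36727} \approx 2.3733$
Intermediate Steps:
$F{\left(J \right)} = 35 + J^{2} + 31 J$ ($F{\left(J \right)} = \left(J^{2} + 31 J\right) + 35 = 35 + J^{2} + 31 J$)
$\frac{87163}{\left(10612 + 13888\right) + F{\left(-127 \right)}} = \frac{87163}{\left(10612 + 13888\right) + \left(35 + \left(-127\right)^{2} + 31 \left(-127\right)\right)} = \frac{87163}{24500 + \left(35 + 16129 - 3937\right)} = \frac{87163}{24500 + 12227} = \frac{87163}{36727}$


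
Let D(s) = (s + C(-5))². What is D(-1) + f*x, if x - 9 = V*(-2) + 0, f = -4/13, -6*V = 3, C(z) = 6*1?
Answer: 285/13 ≈ 21.923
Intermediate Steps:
C(z) = 6
V = -½ (V = -⅙*3 = -½ ≈ -0.50000)
D(s) = (6 + s)² (D(s) = (s + 6)² = (6 + s)²)
f = -4/13 (f = -4*1/13 = -4/13 ≈ -0.30769)
x = 10 (x = 9 + (-½*(-2) + 0) = 9 + (1 + 0) = 9 + 1 = 10)
D(-1) + f*x = (6 - 1)² - 4/13*10 = 5² - 40/13 = 25 - 40/13 = 285/13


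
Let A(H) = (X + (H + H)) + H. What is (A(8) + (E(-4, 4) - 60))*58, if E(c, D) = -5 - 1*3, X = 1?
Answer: -2494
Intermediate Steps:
A(H) = 1 + 3*H (A(H) = (1 + (H + H)) + H = (1 + 2*H) + H = 1 + 3*H)
E(c, D) = -8 (E(c, D) = -5 - 3 = -8)
(A(8) + (E(-4, 4) - 60))*58 = ((1 + 3*8) + (-8 - 60))*58 = ((1 + 24) - 68)*58 = (25 - 68)*58 = -43*58 = -2494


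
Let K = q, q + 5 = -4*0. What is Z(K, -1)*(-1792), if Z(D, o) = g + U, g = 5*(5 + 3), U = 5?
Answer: -80640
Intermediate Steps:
q = -5 (q = -5 - 4*0 = -5 + 0 = -5)
K = -5
g = 40 (g = 5*8 = 40)
Z(D, o) = 45 (Z(D, o) = 40 + 5 = 45)
Z(K, -1)*(-1792) = 45*(-1792) = -80640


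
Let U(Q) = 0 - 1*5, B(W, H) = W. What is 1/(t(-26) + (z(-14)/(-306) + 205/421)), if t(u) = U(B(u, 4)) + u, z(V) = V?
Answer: -64413/1962491 ≈ -0.032822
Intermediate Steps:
U(Q) = -5 (U(Q) = 0 - 5 = -5)
t(u) = -5 + u
1/(t(-26) + (z(-14)/(-306) + 205/421)) = 1/((-5 - 26) + (-14/(-306) + 205/421)) = 1/(-31 + (-14*(-1/306) + 205*(1/421))) = 1/(-31 + (7/153 + 205/421)) = 1/(-31 + 34312/64413) = 1/(-1962491/64413) = -64413/1962491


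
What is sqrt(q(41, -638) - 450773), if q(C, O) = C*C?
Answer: 2*I*sqrt(112273) ≈ 670.14*I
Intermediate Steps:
q(C, O) = C**2
sqrt(q(41, -638) - 450773) = sqrt(41**2 - 450773) = sqrt(1681 - 450773) = sqrt(-449092) = 2*I*sqrt(112273)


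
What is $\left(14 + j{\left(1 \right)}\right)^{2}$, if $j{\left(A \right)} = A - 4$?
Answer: $121$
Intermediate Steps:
$j{\left(A \right)} = -4 + A$
$\left(14 + j{\left(1 \right)}\right)^{2} = \left(14 + \left(-4 + 1\right)\right)^{2} = \left(14 - 3\right)^{2} = 11^{2} = 121$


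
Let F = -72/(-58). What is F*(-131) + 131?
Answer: -917/29 ≈ -31.621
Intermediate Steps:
F = 36/29 (F = -72*(-1/58) = 36/29 ≈ 1.2414)
F*(-131) + 131 = (36/29)*(-131) + 131 = -4716/29 + 131 = -917/29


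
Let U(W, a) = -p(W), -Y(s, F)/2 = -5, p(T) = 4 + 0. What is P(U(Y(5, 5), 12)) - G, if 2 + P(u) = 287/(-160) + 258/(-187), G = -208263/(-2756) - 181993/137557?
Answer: -32172275510391/405103006880 ≈ -79.417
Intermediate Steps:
p(T) = 4
Y(s, F) = 10 (Y(s, F) = -2*(-5) = 10)
U(W, a) = -4 (U(W, a) = -1*4 = -4)
G = 4020922969/54158156 (G = -208263*(-1/2756) - 181993*1/137557 = 208263/2756 - 25999/19651 = 4020922969/54158156 ≈ 74.244)
P(u) = -154789/29920 (P(u) = -2 + (287/(-160) + 258/(-187)) = -2 + (287*(-1/160) + 258*(-1/187)) = -2 + (-287/160 - 258/187) = -2 - 94949/29920 = -154789/29920)
P(U(Y(5, 5), 12)) - G = -154789/29920 - 1*4020922969/54158156 = -154789/29920 - 4020922969/54158156 = -32172275510391/405103006880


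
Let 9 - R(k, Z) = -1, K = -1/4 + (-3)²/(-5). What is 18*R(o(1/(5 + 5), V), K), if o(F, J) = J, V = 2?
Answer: 180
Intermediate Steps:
K = -41/20 (K = -1*¼ + 9*(-⅕) = -¼ - 9/5 = -41/20 ≈ -2.0500)
R(k, Z) = 10 (R(k, Z) = 9 - 1*(-1) = 9 + 1 = 10)
18*R(o(1/(5 + 5), V), K) = 18*10 = 180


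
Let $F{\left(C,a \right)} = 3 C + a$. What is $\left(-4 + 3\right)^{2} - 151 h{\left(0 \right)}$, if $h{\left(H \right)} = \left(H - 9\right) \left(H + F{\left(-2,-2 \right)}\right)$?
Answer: $-10871$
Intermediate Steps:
$F{\left(C,a \right)} = a + 3 C$
$h{\left(H \right)} = \left(-9 + H\right) \left(-8 + H\right)$ ($h{\left(H \right)} = \left(H - 9\right) \left(H + \left(-2 + 3 \left(-2\right)\right)\right) = \left(-9 + H\right) \left(H - 8\right) = \left(-9 + H\right) \left(-8 + H\right)$)
$\left(-4 + 3\right)^{2} - 151 h{\left(0 \right)} = \left(-4 + 3\right)^{2} - 151 \left(72 + 0^{2} - 0\right) = \left(-1\right)^{2} - 151 \left(72 + 0 + 0\right) = 1 - 10872 = -10871$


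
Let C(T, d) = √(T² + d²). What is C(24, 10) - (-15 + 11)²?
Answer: 10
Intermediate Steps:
C(24, 10) - (-15 + 11)² = √(24² + 10²) - (-15 + 11)² = √(576 + 100) - 1*(-4)² = √676 - 1*16 = 26 - 16 = 10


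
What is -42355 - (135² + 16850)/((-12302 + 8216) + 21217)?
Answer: -725618580/17131 ≈ -42357.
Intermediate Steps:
-42355 - (135² + 16850)/((-12302 + 8216) + 21217) = -42355 - (18225 + 16850)/(-4086 + 21217) = -42355 - 35075/17131 = -725618580/17131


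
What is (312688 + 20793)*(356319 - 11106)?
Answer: 115121976453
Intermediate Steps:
(312688 + 20793)*(356319 - 11106) = 333481*345213 = 115121976453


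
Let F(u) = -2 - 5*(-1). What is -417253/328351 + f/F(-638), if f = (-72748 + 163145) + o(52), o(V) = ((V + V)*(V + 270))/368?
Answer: 29710573529/985053 ≈ 30161.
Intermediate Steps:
o(V) = V*(270 + V)/184 (o(V) = ((2*V)*(270 + V))*(1/368) = (2*V*(270 + V))*(1/368) = V*(270 + V)/184)
F(u) = 3 (F(u) = -2 + 5 = 3)
f = 90488 (f = (-72748 + 163145) + (1/184)*52*(270 + 52) = 90397 + (1/184)*52*322 = 90397 + 91 = 90488)
-417253/328351 + f/F(-638) = -417253/328351 + 90488/3 = 29710573529/985053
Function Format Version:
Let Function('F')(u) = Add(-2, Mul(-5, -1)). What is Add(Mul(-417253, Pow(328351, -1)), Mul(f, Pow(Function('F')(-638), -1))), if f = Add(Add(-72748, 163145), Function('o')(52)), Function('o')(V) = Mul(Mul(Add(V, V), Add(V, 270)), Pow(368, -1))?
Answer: Rational(29710573529, 985053) ≈ 30161.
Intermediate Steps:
Function('o')(V) = Mul(Rational(1, 184), V, Add(270, V)) (Function('o')(V) = Mul(Mul(Mul(2, V), Add(270, V)), Rational(1, 368)) = Mul(Mul(2, V, Add(270, V)), Rational(1, 368)) = Mul(Rational(1, 184), V, Add(270, V)))
Function('F')(u) = 3 (Function('F')(u) = Add(-2, 5) = 3)
f = 90488 (f = Add(Add(-72748, 163145), Mul(Rational(1, 184), 52, Add(270, 52))) = Add(90397, Mul(Rational(1, 184), 52, 322)) = Add(90397, 91) = 90488)
Add(Mul(-417253, Pow(328351, -1)), Mul(f, Pow(Function('F')(-638), -1))) = Add(Mul(-417253, Pow(328351, -1)), Mul(90488, Pow(3, -1))) = Add(Mul(-417253, Rational(1, 328351)), Mul(90488, Rational(1, 3))) = Add(Rational(-417253, 328351), Rational(90488, 3)) = Rational(29710573529, 985053)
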